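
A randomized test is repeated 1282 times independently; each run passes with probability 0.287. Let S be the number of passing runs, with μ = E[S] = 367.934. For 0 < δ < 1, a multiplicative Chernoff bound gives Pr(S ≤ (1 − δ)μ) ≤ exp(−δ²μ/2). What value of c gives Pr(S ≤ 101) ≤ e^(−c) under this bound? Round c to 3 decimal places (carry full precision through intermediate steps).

Write 101 = (1 − δ)μ, so δ = 1 − 101/367.934 = 0.7254942…
Then the exponent is δ²μ/2 = (μ − 101)²/(2μ) = 96.829541.

96.830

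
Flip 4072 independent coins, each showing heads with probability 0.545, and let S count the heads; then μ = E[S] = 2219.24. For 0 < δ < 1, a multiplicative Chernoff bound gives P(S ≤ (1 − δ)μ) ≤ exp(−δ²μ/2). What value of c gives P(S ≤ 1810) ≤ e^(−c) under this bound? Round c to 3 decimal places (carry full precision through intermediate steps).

Write 1810 = (1 − δ)μ, so δ = 1 − 1810/2219.24 = 0.1844055…
Then the exponent is δ²μ/2 = (μ − 1810)²/(2μ) = 37.733048.

37.733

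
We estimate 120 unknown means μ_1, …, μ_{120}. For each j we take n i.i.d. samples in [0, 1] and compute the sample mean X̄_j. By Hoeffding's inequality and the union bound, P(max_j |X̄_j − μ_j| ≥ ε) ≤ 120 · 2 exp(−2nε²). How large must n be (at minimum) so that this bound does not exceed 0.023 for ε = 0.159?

Need 2·120·exp(−2nε²) ≤ 0.023, i.e. exp(−2nε²) ≤ 0.023/240.
So 2nε² ≥ ln(240/0.023) = 9.252900.
Hence n ≥ 9.252900/(2·0.159²) = 183.001.
The smallest integer n is 184.

184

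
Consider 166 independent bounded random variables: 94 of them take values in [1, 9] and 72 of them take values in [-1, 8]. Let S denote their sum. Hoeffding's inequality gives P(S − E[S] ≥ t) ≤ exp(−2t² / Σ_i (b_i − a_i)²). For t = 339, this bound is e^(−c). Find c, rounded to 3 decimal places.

Σ(b_i − a_i)² = 94·8² + 72·9² = 11848.
c = 2t² / 11848 = 2·339² / 11848 = 19.3992.

19.399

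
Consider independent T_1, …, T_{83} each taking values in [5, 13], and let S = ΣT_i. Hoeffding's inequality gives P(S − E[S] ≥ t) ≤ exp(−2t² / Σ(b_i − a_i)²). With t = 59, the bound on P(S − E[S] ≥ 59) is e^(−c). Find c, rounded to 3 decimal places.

Σ(b_i − a_i)² = 83·(8)² = 5312.
c = 2t²/5312 = 2·59²/5312 = 1.3106.

1.311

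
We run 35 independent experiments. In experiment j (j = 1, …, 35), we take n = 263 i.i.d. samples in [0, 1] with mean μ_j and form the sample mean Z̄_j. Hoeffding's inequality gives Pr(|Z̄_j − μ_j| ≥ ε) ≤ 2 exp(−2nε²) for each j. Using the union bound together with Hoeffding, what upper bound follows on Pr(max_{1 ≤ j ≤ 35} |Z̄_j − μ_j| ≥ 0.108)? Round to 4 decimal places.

Per-experiment Hoeffding bound: 2·exp(−2·263·0.108²) = 2·exp(−6.13526) = 0.0043303.
Union bound over 35 events: 35·0.0043303 = 0.15156.

0.1516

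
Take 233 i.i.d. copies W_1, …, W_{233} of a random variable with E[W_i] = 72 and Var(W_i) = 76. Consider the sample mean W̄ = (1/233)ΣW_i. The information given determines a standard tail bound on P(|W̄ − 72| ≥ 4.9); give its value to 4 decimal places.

0.0136

With mean and variance of each term known, Chebyshev's inequality bounds the deviation of the sum (or sample mean).
Var(W̄) = Var(W_i)/n = 76/233 = 0.32618.
Chebyshev: P(|W̄ − 72| ≥ 4.9) ≤ Var(W̄)/(4.9)² = 76/(233·4.9²) = 0.0136.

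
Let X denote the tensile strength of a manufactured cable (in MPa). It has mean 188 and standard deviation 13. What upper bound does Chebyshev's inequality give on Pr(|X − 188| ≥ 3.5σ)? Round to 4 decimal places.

0.0816

Chebyshev: Pr(|X − μ| ≥ t) ≤ Var(X)/t².
Var(X) = σ² = 13² = 169.
t = 3.5·13 = 45.5.
Bound = 169 / 2070.25 = 0.0816.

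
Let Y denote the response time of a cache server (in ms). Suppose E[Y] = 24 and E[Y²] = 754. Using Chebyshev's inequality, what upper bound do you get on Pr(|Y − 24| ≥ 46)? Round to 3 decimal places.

0.084

Var(Y) = E[Y²] − (E[Y])² = 754 − 576 = 178.
Chebyshev's inequality: Pr(|Y − μ| ≥ t) ≤ Var(Y)/t² = 178/2116 = 0.0841.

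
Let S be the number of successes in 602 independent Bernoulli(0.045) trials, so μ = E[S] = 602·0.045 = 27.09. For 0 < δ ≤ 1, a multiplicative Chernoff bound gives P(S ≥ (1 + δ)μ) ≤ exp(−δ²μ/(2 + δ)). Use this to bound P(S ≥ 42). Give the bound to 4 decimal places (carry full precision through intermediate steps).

Write 42 = (1 + δ)μ, so δ = 42/27.09 − 1 = 0.5503876…
Then the exponent is δ²μ/(2 + δ) = (42 − μ)² / (μ·(2 + δ)) = 3.217660.
Bound = exp(−3.217660) = 0.04005.

0.0400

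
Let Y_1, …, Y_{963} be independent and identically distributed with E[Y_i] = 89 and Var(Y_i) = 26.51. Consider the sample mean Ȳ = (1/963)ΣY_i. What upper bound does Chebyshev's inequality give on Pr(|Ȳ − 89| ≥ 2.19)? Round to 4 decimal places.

Var(Ȳ) = Var(Y_i)/n = 26.51/963 = 0.027529.
Chebyshev: Pr(|Ȳ − 89| ≥ 2.19) ≤ Var(Ȳ)/(2.19)² = 26.51/(963·2.19²) = 0.0057.

0.0057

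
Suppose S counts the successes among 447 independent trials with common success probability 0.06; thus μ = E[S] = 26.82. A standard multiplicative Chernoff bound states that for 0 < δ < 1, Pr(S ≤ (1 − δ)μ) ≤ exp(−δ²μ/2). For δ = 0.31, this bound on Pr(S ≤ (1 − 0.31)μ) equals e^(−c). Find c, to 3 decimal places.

c = δ²μ/2 = 0.31²·26.82/2 = 1.2887.

1.289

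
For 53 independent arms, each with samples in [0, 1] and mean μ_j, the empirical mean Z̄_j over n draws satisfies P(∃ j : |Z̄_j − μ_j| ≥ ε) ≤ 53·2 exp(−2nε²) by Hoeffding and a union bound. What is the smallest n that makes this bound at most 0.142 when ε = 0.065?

Need 2·53·exp(−2nε²) ≤ 0.142, i.e. exp(−2nε²) ≤ 0.142/106.
So 2nε² ≥ ln(106/0.142) = 6.615367.
Hence n ≥ 6.615367/(2·0.065²) = 782.884.
The smallest integer n is 783.

783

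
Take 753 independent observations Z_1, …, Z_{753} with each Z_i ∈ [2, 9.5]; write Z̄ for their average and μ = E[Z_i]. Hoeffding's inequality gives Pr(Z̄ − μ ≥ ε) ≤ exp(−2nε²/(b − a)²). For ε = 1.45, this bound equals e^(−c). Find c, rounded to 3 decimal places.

56.291

c = 2nε²/(b − a)² = 2·753·1.45² / 7.5² = 56.2909.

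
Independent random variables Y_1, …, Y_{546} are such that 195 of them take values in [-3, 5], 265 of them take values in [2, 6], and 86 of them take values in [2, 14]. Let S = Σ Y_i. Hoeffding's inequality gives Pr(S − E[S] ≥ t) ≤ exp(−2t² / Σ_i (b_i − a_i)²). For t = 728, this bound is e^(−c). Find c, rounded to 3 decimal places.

Σ(b_i − a_i)² = 195·8² + 265·4² + 86·12² = 29104.
c = 2t² / 29104 = 2·728² / 29104 = 36.4200.

36.420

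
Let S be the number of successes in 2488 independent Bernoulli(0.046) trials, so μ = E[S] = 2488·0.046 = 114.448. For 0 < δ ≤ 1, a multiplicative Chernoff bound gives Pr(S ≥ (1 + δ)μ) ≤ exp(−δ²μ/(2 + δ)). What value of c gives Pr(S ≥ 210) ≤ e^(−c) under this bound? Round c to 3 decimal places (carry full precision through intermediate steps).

28.141

Write 210 = (1 + δ)μ, so δ = 210/114.448 − 1 = 0.8348944…
Then the exponent is δ²μ/(2 + δ) = (210 − μ)² / (μ·(2 + δ)) = 28.140672.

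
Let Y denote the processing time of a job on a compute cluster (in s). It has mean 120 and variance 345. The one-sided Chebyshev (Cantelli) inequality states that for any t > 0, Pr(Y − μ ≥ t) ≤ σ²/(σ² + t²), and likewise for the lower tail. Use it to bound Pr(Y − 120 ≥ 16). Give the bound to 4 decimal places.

0.5740

Here σ² = 345 and t = 16, so σ² + t² = 601.
Cantelli's bound: 345/601 = 0.5740.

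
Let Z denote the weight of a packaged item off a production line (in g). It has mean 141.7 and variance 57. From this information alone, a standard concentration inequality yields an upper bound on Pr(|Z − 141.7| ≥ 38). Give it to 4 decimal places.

0.0395

Mean and variance are known, so Chebyshev's inequality applies.
Chebyshev: Pr(|Z − μ| ≥ t) ≤ Var(Z)/t².
Bound = 57 / 1444 = 0.0395.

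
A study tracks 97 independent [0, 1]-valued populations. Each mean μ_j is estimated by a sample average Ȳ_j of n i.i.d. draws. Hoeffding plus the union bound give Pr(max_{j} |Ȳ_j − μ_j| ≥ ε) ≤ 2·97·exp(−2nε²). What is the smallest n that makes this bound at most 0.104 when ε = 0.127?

Need 2·97·exp(−2nε²) ≤ 0.104, i.e. exp(−2nε²) ≤ 0.104/194.
So 2nε² ≥ ln(194/0.104) = 7.531223.
Hence n ≥ 7.531223/(2·0.127²) = 233.468.
The smallest integer n is 234.

234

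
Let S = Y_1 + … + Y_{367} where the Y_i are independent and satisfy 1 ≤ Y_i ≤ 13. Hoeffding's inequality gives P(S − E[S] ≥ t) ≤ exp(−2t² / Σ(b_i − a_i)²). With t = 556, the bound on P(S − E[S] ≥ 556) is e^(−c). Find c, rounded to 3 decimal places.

Σ(b_i − a_i)² = 367·(12)² = 52848.
c = 2t²/52848 = 2·556²/52848 = 11.6991.

11.699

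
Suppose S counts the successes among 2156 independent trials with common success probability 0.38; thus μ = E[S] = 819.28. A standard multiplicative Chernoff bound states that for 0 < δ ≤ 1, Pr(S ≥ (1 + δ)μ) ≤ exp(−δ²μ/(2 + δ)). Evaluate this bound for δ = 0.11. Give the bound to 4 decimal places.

Exponent = δ²μ/(2 + δ) = 0.11²·819.28/2.11 = 4.6982.
Bound = exp(−4.6982) = 0.00911.

0.0091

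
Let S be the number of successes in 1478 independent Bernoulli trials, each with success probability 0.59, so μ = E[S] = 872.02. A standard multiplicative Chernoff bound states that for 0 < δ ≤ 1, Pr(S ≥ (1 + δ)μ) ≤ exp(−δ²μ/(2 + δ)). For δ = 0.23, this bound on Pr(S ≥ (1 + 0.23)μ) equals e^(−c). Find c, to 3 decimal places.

c = δ²μ/(2 + δ) = 0.23²·872.02/(2 + 0.23) = 20.6860.

20.686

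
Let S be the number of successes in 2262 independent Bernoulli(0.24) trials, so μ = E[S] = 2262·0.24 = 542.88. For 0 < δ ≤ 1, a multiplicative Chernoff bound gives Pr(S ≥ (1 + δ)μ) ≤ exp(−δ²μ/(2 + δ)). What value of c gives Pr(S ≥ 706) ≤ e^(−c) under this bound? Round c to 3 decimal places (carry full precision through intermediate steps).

21.306

Write 706 = (1 + δ)μ, so δ = 706/542.88 − 1 = 0.3004716…
Then the exponent is δ²μ/(2 + δ) = (706 − μ)² / (μ·(2 + δ)) = 21.305597.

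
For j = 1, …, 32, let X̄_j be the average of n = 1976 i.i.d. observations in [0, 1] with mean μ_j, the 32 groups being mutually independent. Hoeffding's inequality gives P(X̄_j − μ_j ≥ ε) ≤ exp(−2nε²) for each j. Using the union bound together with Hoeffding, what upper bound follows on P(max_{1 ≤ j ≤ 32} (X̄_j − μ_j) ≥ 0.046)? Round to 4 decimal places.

Per-experiment Hoeffding bound: exp(−2·1976·0.046²) = exp(−8.36243) = 0.00023348.
Union bound over 32 events: 32·0.00023348 = 0.00747.

0.0075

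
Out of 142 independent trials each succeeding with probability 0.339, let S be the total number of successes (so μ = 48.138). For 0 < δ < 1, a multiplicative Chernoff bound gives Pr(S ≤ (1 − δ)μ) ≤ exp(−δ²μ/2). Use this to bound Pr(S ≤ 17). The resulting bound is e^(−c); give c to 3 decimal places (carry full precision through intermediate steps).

10.071

Write 17 = (1 − δ)μ, so δ = 1 − 17/48.138 = 0.6468486…
Then the exponent is δ²μ/2 = (μ − 17)²/(2μ) = 10.070787.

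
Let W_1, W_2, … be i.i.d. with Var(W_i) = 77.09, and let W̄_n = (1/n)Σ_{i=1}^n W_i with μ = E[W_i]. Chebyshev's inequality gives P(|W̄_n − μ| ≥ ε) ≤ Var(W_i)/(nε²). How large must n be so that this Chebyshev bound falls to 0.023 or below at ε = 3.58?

262

Require 77.09/(n·3.58²) ≤ 0.023, i.e. n ≥ 77.09/(0.023·3.58²) = 261.520.
The smallest integer n is 262.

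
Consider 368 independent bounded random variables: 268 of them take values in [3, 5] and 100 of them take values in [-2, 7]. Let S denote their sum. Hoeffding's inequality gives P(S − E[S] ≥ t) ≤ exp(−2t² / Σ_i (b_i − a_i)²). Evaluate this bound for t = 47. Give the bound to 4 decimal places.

0.6177

Σ(b_i − a_i)² = 268·2² + 100·9² = 9172.
Exponent = 2·47² / 9172 = 0.48168.
Bound = exp(−0.48168) = 0.61774.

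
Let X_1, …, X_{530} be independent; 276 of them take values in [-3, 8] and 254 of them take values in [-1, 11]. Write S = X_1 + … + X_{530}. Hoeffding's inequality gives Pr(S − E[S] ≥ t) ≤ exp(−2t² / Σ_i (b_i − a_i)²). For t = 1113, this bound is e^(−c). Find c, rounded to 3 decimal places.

35.408

Σ(b_i − a_i)² = 276·11² + 254·12² = 69972.
c = 2t² / 69972 = 2·1113² / 69972 = 35.4076.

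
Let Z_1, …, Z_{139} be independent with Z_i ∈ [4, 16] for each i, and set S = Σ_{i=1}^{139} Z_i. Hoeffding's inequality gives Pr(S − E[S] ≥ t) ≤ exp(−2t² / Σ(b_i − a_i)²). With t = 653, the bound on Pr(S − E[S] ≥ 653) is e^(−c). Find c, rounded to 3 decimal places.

Σ(b_i − a_i)² = 139·(12)² = 20016.
c = 2t²/20016 = 2·653²/20016 = 42.6068.

42.607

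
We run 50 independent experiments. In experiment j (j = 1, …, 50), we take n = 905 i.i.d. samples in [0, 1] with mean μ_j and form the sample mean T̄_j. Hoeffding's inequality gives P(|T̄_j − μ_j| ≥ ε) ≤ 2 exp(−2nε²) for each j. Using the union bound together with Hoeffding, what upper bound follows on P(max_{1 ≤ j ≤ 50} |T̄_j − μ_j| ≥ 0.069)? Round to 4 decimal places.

Per-experiment Hoeffding bound: 2·exp(−2·905·0.069²) = 2·exp(−8.61741) = 0.00036186.
Union bound over 50 events: 50·0.00036186 = 0.01809.

0.0181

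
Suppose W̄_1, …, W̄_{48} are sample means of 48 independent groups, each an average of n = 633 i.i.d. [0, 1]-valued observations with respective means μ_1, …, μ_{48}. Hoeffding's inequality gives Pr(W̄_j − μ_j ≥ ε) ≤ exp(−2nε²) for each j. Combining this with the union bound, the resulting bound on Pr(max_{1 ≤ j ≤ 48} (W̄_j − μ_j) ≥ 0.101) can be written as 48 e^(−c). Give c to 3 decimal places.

12.914

Union bound over the 48 events: Pr(max_{1 ≤ j ≤ 48} (W̄_j − μ_j) ≥ 0.101) ≤ 48·exp(−2nε²) = 48 exp(−2·633·0.101²).
So c = 2·633·0.101² = 12.9145.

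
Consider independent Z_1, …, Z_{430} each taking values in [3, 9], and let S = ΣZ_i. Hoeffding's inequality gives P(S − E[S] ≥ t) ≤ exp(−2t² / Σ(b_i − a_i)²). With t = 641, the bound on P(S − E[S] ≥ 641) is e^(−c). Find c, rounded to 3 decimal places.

53.085

Σ(b_i − a_i)² = 430·(6)² = 15480.
c = 2t²/15480 = 2·641²/15480 = 53.0854.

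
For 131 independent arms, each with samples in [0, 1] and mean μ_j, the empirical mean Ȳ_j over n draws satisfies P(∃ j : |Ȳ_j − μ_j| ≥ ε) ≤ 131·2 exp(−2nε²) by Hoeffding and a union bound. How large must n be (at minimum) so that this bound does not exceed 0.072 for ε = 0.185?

Need 2·131·exp(−2nε²) ≤ 0.072, i.e. exp(−2nε²) ≤ 0.072/262.
So 2nε² ≥ ln(262/0.072) = 8.199434.
Hence n ≥ 8.199434/(2·0.185²) = 119.787.
The smallest integer n is 120.

120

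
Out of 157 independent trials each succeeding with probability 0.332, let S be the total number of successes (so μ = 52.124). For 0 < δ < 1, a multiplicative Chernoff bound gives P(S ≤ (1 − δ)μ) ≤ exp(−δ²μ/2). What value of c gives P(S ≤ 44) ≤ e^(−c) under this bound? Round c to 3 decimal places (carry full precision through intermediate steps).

Write 44 = (1 − δ)μ, so δ = 1 − 44/52.124 = 0.1558591…
Then the exponent is δ²μ/2 = (μ − 44)²/(2μ) = 0.633100.

0.633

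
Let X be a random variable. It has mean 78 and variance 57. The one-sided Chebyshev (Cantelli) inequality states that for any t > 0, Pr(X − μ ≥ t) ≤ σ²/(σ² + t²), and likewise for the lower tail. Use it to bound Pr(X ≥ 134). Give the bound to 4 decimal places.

0.0179

Here σ² = 57 and t = 56, so σ² + t² = 3193.
Cantelli's bound: 57/3193 = 0.0179.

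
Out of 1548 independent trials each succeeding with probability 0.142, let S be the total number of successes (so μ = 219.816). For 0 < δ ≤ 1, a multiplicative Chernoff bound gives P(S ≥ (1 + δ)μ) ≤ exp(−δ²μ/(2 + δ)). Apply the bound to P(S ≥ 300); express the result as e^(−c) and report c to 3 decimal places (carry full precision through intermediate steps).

Write 300 = (1 + δ)μ, so δ = 300/219.816 − 1 = 0.3647778…
Then the exponent is δ²μ/(2 + δ) = (300 − μ)² / (μ·(2 + δ)) = 12.368749.

12.369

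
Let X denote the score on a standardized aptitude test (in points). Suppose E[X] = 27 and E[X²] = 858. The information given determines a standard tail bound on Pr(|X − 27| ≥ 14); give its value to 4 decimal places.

The first two moments determine the variance, so Chebyshev's inequality is the sharpest standard bound available.
Var(X) = E[X²] − (E[X])² = 858 − 729 = 129.
Chebyshev's inequality: Pr(|X − μ| ≥ t) ≤ Var(X)/t² = 129/196 = 0.6582.

0.6582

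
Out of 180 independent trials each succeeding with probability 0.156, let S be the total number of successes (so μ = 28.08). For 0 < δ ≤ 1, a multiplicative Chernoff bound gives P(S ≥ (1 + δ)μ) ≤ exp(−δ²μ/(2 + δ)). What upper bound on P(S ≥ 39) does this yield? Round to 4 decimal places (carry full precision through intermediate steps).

Write 39 = (1 + δ)μ, so δ = 39/28.08 − 1 = 0.3888889…
Then the exponent is δ²μ/(2 + δ) = (39 − μ)² / (μ·(2 + δ)) = 1.777674.
Bound = exp(−1.777674) = 0.16903.

0.1690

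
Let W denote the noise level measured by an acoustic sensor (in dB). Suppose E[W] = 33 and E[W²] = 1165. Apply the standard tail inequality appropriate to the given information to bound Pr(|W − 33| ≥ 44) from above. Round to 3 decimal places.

0.039

The first two moments determine the variance, so Chebyshev's inequality is the sharpest standard bound available.
Var(W) = E[W²] − (E[W])² = 1165 − 1089 = 76.
Chebyshev's inequality: Pr(|W − μ| ≥ t) ≤ Var(W)/t² = 76/1936 = 0.0393.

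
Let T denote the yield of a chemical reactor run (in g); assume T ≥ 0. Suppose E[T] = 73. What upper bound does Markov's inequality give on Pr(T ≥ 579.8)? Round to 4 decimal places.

0.1259

Markov's inequality: for a non-negative random variable, Pr(T ≥ a) ≤ E[T]/a.
Here E[T] = 73 and a = 579.8, so the bound is 73/579.8 = 0.1259.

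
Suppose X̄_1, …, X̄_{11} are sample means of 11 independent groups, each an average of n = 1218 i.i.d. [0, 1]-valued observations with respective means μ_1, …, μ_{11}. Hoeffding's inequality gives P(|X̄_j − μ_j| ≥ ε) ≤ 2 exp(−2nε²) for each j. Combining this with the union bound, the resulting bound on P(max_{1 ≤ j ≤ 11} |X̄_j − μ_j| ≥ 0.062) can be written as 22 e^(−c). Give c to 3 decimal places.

Union bound over the 11 events: P(max_{1 ≤ j ≤ 11} |X̄_j − μ_j| ≥ 0.062) ≤ 11·2·exp(−2nε²) = 22 exp(−2·1218·0.062²).
So c = 2·1218·0.062² = 9.3640.

9.364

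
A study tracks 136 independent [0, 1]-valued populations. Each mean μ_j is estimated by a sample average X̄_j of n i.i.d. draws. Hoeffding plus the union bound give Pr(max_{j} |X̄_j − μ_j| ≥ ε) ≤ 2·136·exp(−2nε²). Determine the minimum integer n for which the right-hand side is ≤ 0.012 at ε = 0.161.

Need 2·136·exp(−2nε²) ≤ 0.012, i.e. exp(−2nε²) ≤ 0.012/272.
So 2nε² ≥ ln(272/0.012) = 10.028651.
Hence n ≥ 10.028651/(2·0.161²) = 193.446.
The smallest integer n is 194.

194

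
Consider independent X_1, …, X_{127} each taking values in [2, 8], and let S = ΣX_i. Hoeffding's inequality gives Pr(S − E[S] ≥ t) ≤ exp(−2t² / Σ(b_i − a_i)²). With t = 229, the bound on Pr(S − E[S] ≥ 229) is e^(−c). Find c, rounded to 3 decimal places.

22.940

Σ(b_i − a_i)² = 127·(6)² = 4572.
c = 2t²/4572 = 2·229²/4572 = 22.9401.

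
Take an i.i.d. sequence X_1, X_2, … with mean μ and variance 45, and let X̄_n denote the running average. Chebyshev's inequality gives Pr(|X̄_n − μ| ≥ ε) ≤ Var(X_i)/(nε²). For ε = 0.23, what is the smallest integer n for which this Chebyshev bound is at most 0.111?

7664

Require 45/(n·0.23²) ≤ 0.111, i.e. n ≥ 45/(0.111·0.23²) = 7663.618.
The smallest integer n is 7664.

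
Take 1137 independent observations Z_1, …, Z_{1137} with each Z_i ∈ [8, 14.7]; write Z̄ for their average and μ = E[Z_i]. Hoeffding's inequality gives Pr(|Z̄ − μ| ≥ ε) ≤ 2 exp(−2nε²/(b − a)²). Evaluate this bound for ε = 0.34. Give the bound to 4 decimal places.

Exponent: 2nε²/(b − a)² = 2·1137·0.34² / 6.7² = 5.85597.
Bound = 2·exp(−5.85597) = 0.00573.

0.0057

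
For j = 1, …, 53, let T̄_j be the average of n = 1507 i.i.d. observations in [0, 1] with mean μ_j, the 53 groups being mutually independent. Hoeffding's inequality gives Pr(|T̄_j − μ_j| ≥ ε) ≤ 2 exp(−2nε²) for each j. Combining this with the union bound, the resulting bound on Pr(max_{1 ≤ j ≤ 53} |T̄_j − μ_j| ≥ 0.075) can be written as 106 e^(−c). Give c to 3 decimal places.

16.954

Union bound over the 53 events: Pr(max_{1 ≤ j ≤ 53} |T̄_j − μ_j| ≥ 0.075) ≤ 53·2·exp(−2nε²) = 106 exp(−2·1507·0.075²).
So c = 2·1507·0.075² = 16.9537.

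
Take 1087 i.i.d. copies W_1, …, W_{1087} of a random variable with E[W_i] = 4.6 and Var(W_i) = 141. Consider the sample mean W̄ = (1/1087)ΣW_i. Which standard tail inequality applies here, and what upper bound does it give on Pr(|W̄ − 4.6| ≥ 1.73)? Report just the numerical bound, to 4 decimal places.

0.0433

With mean and variance of each term known, Chebyshev's inequality bounds the deviation of the sum (or sample mean).
Var(W̄) = Var(W_i)/n = 141/1087 = 0.12971.
Chebyshev: Pr(|W̄ − 4.6| ≥ 1.73) ≤ Var(W̄)/(1.73)² = 141/(1087·1.73²) = 0.0433.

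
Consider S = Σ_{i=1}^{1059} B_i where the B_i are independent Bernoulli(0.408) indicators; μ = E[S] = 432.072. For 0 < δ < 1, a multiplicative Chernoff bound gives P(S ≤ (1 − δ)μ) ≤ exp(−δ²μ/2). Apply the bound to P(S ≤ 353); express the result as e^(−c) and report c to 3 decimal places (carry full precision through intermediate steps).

7.235

Write 353 = (1 − δ)μ, so δ = 1 − 353/432.072 = 0.1830065…
Then the exponent is δ²μ/2 = (μ − 353)²/(2μ) = 7.235346.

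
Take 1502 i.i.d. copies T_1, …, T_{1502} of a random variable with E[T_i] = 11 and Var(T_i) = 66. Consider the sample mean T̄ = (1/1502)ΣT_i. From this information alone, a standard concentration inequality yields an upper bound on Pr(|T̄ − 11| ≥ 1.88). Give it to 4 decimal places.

0.0124

With mean and variance of each term known, Chebyshev's inequality bounds the deviation of the sum (or sample mean).
Var(T̄) = Var(T_i)/n = 66/1502 = 0.043941.
Chebyshev: Pr(|T̄ − 11| ≥ 1.88) ≤ Var(T̄)/(1.88)² = 66/(1502·1.88²) = 0.0124.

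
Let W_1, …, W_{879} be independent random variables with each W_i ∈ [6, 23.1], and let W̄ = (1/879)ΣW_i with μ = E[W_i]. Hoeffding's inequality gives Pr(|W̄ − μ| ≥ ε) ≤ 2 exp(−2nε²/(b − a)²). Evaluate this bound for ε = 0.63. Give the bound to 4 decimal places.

Exponent: 2nε²/(b − a)² = 2·879·0.63² / 17.1² = 2.38620.
Bound = 2·exp(−2.38620) = 0.18396.

0.1840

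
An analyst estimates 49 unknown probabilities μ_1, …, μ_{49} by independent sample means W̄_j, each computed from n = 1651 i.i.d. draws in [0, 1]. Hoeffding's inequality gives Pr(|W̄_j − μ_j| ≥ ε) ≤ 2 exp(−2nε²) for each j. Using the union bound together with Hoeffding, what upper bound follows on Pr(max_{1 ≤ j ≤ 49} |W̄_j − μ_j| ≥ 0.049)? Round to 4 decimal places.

Per-experiment Hoeffding bound: 2·exp(−2·1651·0.049²) = 2·exp(−7.92810) = 0.00072094.
Union bound over 49 events: 49·0.00072094 = 0.03533.

0.0353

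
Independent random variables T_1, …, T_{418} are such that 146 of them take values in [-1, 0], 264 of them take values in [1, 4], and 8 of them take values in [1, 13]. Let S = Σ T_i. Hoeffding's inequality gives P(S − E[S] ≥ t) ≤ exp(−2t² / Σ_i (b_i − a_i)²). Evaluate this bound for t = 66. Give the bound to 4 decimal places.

0.0934

Σ(b_i − a_i)² = 146·1² + 264·3² + 8·12² = 3674.
Exponent = 2·66² / 3674 = 2.37126.
Bound = exp(−2.37126) = 0.09336.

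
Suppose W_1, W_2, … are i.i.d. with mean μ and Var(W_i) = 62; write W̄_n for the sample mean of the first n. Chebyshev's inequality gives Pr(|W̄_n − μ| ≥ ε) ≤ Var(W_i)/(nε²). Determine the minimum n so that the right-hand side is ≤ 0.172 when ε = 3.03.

Require 62/(n·3.03²) ≤ 0.172, i.e. n ≥ 62/(0.172·3.03²) = 39.263.
The smallest integer n is 40.

40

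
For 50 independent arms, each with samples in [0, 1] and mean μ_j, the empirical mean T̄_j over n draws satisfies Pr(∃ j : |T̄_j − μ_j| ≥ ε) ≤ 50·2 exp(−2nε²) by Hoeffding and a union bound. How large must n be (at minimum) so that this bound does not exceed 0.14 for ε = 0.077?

Need 2·50·exp(−2nε²) ≤ 0.14, i.e. exp(−2nε²) ≤ 0.14/100.
So 2nε² ≥ ln(100/0.14) = 6.571283.
Hence n ≥ 6.571283/(2·0.077²) = 554.165.
The smallest integer n is 555.

555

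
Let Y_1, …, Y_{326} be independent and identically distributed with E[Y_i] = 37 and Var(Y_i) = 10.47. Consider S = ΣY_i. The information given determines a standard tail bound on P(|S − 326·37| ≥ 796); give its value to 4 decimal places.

0.0054

With mean and variance of each term known, Chebyshev's inequality bounds the deviation of the sum (or sample mean).
Var(S) = n·Var(Y_i) = 326·10.47 = 3413.22.
Chebyshev: P(|S − 326·37| ≥ 796) ≤ Var(S)/796² = 3413.22/633616 = 0.0054.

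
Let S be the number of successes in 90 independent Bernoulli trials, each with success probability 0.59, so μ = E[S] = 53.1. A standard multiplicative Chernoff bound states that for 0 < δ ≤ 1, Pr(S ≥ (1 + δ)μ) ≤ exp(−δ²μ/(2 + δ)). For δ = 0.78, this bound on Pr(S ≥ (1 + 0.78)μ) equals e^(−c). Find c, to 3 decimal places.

11.621

c = δ²μ/(2 + δ) = 0.78²·53.1/(2 + 0.78) = 11.6209.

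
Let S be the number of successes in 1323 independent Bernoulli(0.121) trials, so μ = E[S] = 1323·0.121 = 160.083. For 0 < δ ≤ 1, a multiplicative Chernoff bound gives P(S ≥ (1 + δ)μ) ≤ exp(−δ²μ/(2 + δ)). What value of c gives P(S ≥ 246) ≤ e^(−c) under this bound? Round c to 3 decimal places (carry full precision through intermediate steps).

18.178

Write 246 = (1 + δ)μ, so δ = 246/160.083 − 1 = 0.5367028…
Then the exponent is δ²μ/(2 + δ) = (246 − μ)² / (μ·(2 + δ)) = 18.177887.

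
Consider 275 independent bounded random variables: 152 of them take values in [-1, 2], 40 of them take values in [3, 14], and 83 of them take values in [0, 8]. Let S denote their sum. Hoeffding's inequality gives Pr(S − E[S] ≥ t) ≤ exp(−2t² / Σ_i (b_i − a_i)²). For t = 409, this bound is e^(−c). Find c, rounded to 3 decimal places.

Σ(b_i − a_i)² = 152·3² + 40·11² + 83·8² = 11520.
c = 2t² / 11520 = 2·409² / 11520 = 29.0418.

29.042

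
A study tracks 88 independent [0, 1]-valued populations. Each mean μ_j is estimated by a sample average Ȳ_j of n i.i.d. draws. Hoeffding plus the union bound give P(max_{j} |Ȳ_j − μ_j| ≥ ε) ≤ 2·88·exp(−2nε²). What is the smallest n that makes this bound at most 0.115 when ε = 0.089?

463

Need 2·88·exp(−2nε²) ≤ 0.115, i.e. exp(−2nε²) ≤ 0.115/176.
So 2nε² ≥ ln(176/0.115) = 7.333307.
Hence n ≥ 7.333307/(2·0.089²) = 462.903.
The smallest integer n is 463.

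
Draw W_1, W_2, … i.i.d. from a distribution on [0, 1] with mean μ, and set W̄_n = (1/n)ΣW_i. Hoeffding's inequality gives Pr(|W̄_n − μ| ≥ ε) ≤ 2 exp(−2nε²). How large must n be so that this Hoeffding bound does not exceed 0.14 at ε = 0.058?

396

Require 2·exp(−2nε²) ≤ 0.14, i.e. 2nε² ≥ ln(2/0.14) = 2.659260.
So n ≥ 2.659260 / (2·0.058²) = 395.253.
The smallest integer n is 396.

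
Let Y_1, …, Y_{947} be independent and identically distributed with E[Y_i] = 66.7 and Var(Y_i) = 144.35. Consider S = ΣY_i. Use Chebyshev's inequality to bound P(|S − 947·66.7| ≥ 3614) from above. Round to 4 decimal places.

0.0105

Var(S) = n·Var(Y_i) = 947·144.35 = 136699.45.
Chebyshev: P(|S − 947·66.7| ≥ 3614) ≤ Var(S)/3614² = 136699.45/13060996 = 0.0105.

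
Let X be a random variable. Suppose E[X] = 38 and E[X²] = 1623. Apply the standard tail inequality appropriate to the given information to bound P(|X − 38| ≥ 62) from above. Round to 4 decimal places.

The first two moments determine the variance, so Chebyshev's inequality is the sharpest standard bound available.
Var(X) = E[X²] − (E[X])² = 1623 − 1444 = 179.
Chebyshev's inequality: P(|X − μ| ≥ t) ≤ Var(X)/t² = 179/3844 = 0.0466.

0.0466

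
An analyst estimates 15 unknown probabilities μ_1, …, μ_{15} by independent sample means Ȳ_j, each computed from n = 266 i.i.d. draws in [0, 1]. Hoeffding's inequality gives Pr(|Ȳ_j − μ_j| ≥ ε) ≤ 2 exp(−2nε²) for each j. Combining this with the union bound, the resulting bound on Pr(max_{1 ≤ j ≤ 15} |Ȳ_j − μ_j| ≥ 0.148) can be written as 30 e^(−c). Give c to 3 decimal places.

11.653

Union bound over the 15 events: Pr(max_{1 ≤ j ≤ 15} |Ȳ_j − μ_j| ≥ 0.148) ≤ 15·2·exp(−2nε²) = 30 exp(−2·266·0.148²).
So c = 2·266·0.148² = 11.6529.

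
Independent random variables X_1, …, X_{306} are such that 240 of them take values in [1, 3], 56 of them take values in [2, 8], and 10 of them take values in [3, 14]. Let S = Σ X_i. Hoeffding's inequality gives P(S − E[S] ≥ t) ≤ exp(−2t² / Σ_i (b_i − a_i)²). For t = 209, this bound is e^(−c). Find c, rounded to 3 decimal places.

20.870

Σ(b_i − a_i)² = 240·2² + 56·6² + 10·11² = 4186.
c = 2t² / 4186 = 2·209² / 4186 = 20.8700.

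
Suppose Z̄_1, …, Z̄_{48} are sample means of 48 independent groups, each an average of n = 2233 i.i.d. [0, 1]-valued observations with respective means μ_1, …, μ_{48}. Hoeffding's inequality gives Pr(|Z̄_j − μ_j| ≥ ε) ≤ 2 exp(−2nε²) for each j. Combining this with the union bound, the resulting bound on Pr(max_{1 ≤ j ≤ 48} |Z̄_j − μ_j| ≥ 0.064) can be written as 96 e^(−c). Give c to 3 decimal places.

Union bound over the 48 events: Pr(max_{1 ≤ j ≤ 48} |Z̄_j − μ_j| ≥ 0.064) ≤ 48·2·exp(−2nε²) = 96 exp(−2·2233·0.064²).
So c = 2·2233·0.064² = 18.2927.

18.293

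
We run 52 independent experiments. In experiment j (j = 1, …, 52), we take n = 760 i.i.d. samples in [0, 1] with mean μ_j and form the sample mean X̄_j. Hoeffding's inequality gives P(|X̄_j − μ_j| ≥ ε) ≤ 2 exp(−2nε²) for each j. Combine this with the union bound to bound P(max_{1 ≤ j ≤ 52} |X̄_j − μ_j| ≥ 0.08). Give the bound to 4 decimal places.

0.0062

Per-experiment Hoeffding bound: 2·exp(−2·760·0.08²) = 2·exp(−9.72800) = 0.00011918.
Union bound over 52 events: 52·0.00011918 = 0.00620.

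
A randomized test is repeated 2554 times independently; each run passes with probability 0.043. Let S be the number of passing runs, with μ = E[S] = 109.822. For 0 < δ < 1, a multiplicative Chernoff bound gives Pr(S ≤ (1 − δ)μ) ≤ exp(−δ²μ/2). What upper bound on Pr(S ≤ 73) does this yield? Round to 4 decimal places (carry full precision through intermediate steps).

Write 73 = (1 − δ)μ, so δ = 1 − 73/109.822 = 0.335288…
Then the exponent is δ²μ/2 = (μ − 73)²/(2μ) = 6.172988.
Bound = exp(−6.172988) = 0.00208.

0.0021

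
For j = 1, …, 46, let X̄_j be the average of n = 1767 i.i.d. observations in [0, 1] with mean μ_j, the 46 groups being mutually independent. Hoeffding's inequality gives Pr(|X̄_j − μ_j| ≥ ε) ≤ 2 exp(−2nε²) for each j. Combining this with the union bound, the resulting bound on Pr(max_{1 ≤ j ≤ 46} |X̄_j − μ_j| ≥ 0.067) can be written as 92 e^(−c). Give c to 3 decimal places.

Union bound over the 46 events: Pr(max_{1 ≤ j ≤ 46} |X̄_j − μ_j| ≥ 0.067) ≤ 46·2·exp(−2nε²) = 92 exp(−2·1767·0.067²).
So c = 2·1767·0.067² = 15.8641.

15.864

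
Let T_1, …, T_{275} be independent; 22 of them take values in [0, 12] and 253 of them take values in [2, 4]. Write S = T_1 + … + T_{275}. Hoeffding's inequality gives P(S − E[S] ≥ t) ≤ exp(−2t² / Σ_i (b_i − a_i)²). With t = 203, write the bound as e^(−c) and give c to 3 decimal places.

Σ(b_i − a_i)² = 22·12² + 253·2² = 4180.
c = 2t² / 4180 = 2·203² / 4180 = 19.7172.

19.717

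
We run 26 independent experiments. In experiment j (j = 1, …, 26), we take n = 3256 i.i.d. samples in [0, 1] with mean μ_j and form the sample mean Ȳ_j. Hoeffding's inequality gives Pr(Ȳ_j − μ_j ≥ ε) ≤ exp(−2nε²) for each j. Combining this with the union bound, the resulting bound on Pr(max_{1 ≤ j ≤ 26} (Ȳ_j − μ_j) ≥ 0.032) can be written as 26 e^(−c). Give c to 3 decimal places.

6.668

Union bound over the 26 events: Pr(max_{1 ≤ j ≤ 26} (Ȳ_j − μ_j) ≥ 0.032) ≤ 26·exp(−2nε²) = 26 exp(−2·3256·0.032²).
So c = 2·3256·0.032² = 6.6683.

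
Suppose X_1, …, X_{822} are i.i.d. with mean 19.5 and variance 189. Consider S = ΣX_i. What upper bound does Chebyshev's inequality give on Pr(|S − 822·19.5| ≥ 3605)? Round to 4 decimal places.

0.0120

Var(S) = n·Var(X_i) = 822·189 = 155358.
Chebyshev: Pr(|S − 822·19.5| ≥ 3605) ≤ Var(S)/3605² = 155358/12996025 = 0.0120.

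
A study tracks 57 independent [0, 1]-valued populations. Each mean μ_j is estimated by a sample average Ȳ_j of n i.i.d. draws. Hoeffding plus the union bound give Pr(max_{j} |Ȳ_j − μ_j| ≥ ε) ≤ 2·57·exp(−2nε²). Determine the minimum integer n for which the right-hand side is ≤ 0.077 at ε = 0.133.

207

Need 2·57·exp(−2nε²) ≤ 0.077, i.e. exp(−2nε²) ≤ 0.077/114.
So 2nε² ≥ ln(114/0.077) = 7.300148.
Hence n ≥ 7.300148/(2·0.133²) = 206.347.
The smallest integer n is 207.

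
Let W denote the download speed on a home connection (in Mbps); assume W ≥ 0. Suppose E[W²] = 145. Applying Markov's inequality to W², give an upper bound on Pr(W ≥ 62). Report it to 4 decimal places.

0.0377

Since W ≥ 0, the event {W ≥ 62} is the same as {W² ≥ 3844}.
Markov's inequality applied to W² gives Pr(W² ≥ 3844) ≤ E[W²]/3844 = 145/3844 = 0.0377.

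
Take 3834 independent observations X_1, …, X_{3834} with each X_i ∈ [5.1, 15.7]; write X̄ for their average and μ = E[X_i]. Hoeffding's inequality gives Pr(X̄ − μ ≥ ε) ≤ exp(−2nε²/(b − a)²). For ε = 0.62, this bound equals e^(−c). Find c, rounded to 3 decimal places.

26.233

c = 2nε²/(b − a)² = 2·3834·0.62² / 10.6² = 26.2333.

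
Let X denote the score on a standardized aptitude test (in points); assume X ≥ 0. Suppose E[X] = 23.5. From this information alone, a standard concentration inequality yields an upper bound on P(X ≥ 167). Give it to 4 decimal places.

Only the mean of a non-negative variable is known, so Markov's inequality is the applicable tail bound.
Markov's inequality: for a non-negative random variable, P(X ≥ a) ≤ E[X]/a.
Here E[X] = 23.5 and a = 167, so the bound is 23.5/167 = 0.1407.

0.1407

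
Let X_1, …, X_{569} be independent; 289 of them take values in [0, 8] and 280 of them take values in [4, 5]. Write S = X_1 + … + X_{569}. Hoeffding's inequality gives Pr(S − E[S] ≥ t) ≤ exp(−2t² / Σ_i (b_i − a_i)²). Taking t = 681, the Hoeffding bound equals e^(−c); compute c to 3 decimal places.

49.399

Σ(b_i − a_i)² = 289·8² + 280·1² = 18776.
c = 2t² / 18776 = 2·681² / 18776 = 49.3993.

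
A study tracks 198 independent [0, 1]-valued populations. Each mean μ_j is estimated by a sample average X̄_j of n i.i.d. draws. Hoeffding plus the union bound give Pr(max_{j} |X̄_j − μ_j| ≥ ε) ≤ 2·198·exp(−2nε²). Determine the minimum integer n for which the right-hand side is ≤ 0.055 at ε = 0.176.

144

Need 2·198·exp(−2nε²) ≤ 0.055, i.e. exp(−2nε²) ≤ 0.055/396.
So 2nε² ≥ ln(396/0.055) = 8.881836.
Hence n ≥ 8.881836/(2·0.176²) = 143.366.
The smallest integer n is 144.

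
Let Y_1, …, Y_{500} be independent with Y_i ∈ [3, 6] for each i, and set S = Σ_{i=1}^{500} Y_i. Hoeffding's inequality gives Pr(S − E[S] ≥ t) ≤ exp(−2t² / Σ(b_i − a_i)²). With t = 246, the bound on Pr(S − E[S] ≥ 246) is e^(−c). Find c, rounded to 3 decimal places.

26.896

Σ(b_i − a_i)² = 500·(3)² = 4500.
c = 2t²/4500 = 2·246²/4500 = 26.8960.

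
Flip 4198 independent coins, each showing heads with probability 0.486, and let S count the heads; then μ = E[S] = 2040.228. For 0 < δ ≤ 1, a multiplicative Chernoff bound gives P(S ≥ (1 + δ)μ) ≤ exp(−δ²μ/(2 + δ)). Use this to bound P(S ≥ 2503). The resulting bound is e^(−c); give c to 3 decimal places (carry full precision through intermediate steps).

Write 2503 = (1 + δ)μ, so δ = 2503/2040.228 − 1 = 0.2268237…
Then the exponent is δ²μ/(2 + δ) = (2503 − μ)² / (μ·(2 + δ)) = 47.137833.

47.138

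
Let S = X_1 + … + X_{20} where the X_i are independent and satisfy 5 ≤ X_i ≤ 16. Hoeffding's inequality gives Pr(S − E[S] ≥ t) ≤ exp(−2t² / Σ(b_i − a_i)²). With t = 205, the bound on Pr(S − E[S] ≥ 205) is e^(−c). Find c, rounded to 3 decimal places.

Σ(b_i − a_i)² = 20·(11)² = 2420.
c = 2t²/2420 = 2·205²/2420 = 34.7314.

34.731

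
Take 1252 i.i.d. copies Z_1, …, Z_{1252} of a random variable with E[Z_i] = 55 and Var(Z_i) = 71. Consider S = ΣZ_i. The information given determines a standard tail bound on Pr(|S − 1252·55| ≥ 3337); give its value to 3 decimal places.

0.008

With mean and variance of each term known, Chebyshev's inequality bounds the deviation of the sum (or sample mean).
Var(S) = n·Var(Z_i) = 1252·71 = 88892.
Chebyshev: Pr(|S − 1252·55| ≥ 3337) ≤ Var(S)/3337² = 88892/11135569 = 0.0080.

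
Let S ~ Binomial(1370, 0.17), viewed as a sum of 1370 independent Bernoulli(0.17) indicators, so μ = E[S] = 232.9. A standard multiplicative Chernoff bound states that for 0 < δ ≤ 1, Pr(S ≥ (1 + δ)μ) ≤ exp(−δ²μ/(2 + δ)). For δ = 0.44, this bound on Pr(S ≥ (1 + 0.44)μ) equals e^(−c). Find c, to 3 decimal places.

c = δ²μ/(2 + δ) = 0.44²·232.9/(2 + 0.44) = 18.4793.

18.479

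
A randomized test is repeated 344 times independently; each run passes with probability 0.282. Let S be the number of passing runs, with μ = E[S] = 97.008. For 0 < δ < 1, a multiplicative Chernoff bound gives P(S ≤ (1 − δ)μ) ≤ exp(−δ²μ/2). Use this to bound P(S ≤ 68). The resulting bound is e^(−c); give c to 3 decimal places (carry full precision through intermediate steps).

4.337

Write 68 = (1 − δ)μ, so δ = 1 − 68/97.008 = 0.2990269…
Then the exponent is δ²μ/2 = (μ − 68)²/(2μ) = 4.337086.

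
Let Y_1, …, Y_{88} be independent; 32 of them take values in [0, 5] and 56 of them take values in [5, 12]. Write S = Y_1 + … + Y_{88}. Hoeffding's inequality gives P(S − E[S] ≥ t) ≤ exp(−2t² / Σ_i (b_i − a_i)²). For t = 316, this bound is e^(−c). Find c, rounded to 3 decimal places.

Σ(b_i − a_i)² = 32·5² + 56·7² = 3544.
c = 2t² / 3544 = 2·316² / 3544 = 56.3521.

56.352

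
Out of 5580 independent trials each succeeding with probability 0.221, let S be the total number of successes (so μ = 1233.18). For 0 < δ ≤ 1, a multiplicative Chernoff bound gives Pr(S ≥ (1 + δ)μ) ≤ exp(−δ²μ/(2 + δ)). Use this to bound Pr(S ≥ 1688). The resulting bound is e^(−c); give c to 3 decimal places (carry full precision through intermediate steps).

70.814

Write 1688 = (1 + δ)μ, so δ = 1688/1233.18 − 1 = 0.3688188…
Then the exponent is δ²μ/(2 + δ) = (1688 − μ)² / (μ·(2 + δ)) = 70.814271.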